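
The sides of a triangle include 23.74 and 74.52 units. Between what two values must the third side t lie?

50.78 < t < 98.26 (units)

By the triangle inequality, t must be less than 23.74 + 74.52 = 98.26 and greater than |23.74 − 74.52| = 50.78.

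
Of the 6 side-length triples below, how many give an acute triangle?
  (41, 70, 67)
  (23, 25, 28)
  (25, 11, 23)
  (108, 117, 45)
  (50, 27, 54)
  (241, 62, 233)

(41,70,67): 41²+67² = 6170 > 4900 = 70² → acute
(23,25,28): 23²+25² = 1154 > 784 = 28² → acute
(25,11,23): 11²+23² = 650 > 625 = 25² → acute
(108,117,45): 45²+108² = 13689 = 117² → right
(50,27,54): 27²+50² = 3229 > 2916 = 54² → acute
(241,62,233): 62²+233² = 58133 > 58081 = 241² → acute
5 of the 6 are acute.

5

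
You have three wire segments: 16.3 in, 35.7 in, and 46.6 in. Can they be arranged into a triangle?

The longest side is 46.6, and the other two sum to 52.0.
Since 52.0 > 46.6, the triangle inequality holds.

Yes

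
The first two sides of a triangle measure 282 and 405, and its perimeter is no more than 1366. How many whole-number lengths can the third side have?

Triangle inequality: 123 < x < 687. Perimeter ≤ 1366 gives x ≤ 1366 − 282 − 405 = 679.
So 123 < x ≤ 679; integers 124 through 679: 556 values.

556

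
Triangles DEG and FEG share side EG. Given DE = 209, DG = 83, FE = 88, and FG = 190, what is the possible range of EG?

From triangle DEG: |209 − 83| < EG < 209 + 83, i.e. 126 < EG < 292.
From triangle FEG: 102 < EG < 278.
Both must hold, so EG lies in the intersection.

126 < EG < 278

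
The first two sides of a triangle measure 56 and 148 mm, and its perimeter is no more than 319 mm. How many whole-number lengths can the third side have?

Triangle inequality: 92 < x < 204. Perimeter ≤ 319 gives x ≤ 319 − 56 − 148 = 115.
So 92 < x ≤ 115; integers 93 through 115: 23 values.

23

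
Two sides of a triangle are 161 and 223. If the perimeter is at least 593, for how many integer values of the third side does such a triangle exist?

Triangle inequality: 62 < x < 384. Perimeter ≥ 593 gives x ≥ 593 − 161 − 223 = 209.
So 209 ≤ x < 384; integers 209 through 383: 175 values.

175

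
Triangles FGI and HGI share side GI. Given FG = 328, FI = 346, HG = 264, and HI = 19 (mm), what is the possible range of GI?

245 < GI < 283

From triangle FGI: |328 − 346| < GI < 328 + 346, i.e. 18 < GI < 674.
From triangle HGI: 245 < GI < 283.
Both must hold, so GI lies in the intersection.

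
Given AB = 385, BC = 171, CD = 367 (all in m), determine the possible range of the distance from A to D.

0 ≤ AD ≤ 923 m

The maximum is all hops collinear in one direction: 385 + 171 + 367 = 923.
The longest hop is 385; the others sum to 538. Since 385 ≤ 538, the path can fold back on itself completely, so the minimum distance is 0.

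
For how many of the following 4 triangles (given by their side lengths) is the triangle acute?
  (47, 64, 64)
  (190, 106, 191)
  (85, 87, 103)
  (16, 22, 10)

3

(47,64,64): 47²+64² = 6305 > 4096 = 64² → acute
(190,106,191): 106²+190² = 47336 > 36481 = 191² → acute
(85,87,103): 85²+87² = 14794 > 10609 = 103² → acute
(16,22,10): 10²+16² = 356 < 484 = 22² → obtuse
3 of the 4 are acute.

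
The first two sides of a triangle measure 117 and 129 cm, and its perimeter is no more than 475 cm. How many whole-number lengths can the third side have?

217

Triangle inequality: 12 < x < 246. Perimeter ≤ 475 gives x ≤ 475 − 117 − 129 = 229.
So 12 < x ≤ 229; integers 13 through 229: 217 values.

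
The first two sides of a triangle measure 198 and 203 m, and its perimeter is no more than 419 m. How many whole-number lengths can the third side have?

13

Triangle inequality: 5 < x < 401. Perimeter ≤ 419 gives x ≤ 419 − 198 − 203 = 18.
So 5 < x ≤ 18; integers 6 through 18: 13 values.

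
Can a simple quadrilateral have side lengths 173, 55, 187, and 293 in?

A quadrilateral exists iff every side is shorter than the sum of the others — equivalently, the longest side is less than the sum of the rest.
Longest side 293 < 415 (sum of the remaining 3), so yes.

Yes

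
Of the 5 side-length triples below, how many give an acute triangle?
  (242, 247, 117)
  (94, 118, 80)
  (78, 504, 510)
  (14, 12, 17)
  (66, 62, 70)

4

(242,247,117): 117²+242² = 72253 > 61009 = 247² → acute
(94,118,80): 80²+94² = 15236 > 13924 = 118² → acute
(78,504,510): 78²+504² = 260100 = 510² → right
(14,12,17): 12²+14² = 340 > 289 = 17² → acute
(66,62,70): 62²+66² = 8200 > 4900 = 70² → acute
4 of the 5 are acute.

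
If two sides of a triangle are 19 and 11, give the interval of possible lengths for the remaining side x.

By the triangle inequality, x must be less than 19 + 11 = 30 and greater than |19 − 11| = 8.

8 < x < 30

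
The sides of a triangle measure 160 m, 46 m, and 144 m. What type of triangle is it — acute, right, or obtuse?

obtuse

Compare the square of the longest side to the sum of squares of the other two: 46² + 144² = 22852 < 25600 = 160².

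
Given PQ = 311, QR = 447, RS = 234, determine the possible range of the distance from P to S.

The maximum is all hops collinear in one direction: 311 + 447 + 234 = 992.
The longest hop is 447; the others sum to 545. Since 447 ≤ 545, the path can fold back on itself completely, so the minimum distance is 0.

0 ≤ PS ≤ 992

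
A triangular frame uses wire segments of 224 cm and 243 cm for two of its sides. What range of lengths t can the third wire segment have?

By the triangle inequality, t must be less than 224 + 243 = 467 and greater than |224 − 243| = 19.

19 < t < 467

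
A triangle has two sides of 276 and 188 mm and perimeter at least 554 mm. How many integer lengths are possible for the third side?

Triangle inequality: 88 < x < 464. Perimeter ≥ 554 gives x ≥ 554 − 276 − 188 = 90.
So 90 ≤ x < 464; integers 90 through 463: 374 values.

374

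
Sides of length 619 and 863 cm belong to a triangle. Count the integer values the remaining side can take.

1237

The third side lies in the open interval (244, 1482).
Integers from 245 to 1481 inclusive: 1481 − 245 + 1 = 1237.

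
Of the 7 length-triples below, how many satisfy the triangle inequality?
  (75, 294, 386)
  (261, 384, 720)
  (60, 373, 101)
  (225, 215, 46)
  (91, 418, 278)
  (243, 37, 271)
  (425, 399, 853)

2

(75,294,386): 75+294 ≤ 386 → not valid
(261,384,720): 261+384 ≤ 720 → not valid
(60,101,373): 60+101 ≤ 373 → not valid
(46,215,225): 46+215 > 225 → valid
(91,278,418): 91+278 ≤ 418 → not valid
(37,243,271): 37+243 > 271 → valid
(399,425,853): 399+425 ≤ 853 → not valid
2 of the 7 triples form a triangle.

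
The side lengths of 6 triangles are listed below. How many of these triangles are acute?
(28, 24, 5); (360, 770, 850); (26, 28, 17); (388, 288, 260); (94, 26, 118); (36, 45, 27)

(28,24,5): 5²+24² = 601 < 784 = 28² → obtuse
(360,770,850): 360²+770² = 722500 = 850² → right
(26,28,17): 17²+26² = 965 > 784 = 28² → acute
(388,288,260): 260²+288² = 150544 = 388² → right
(94,26,118): 26²+94² = 9512 < 13924 = 118² → obtuse
(36,45,27): 27²+36² = 2025 = 45² → right
1 of the 6 is acute.

1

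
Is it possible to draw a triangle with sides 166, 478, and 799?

The longest side is 799, but the other two sum to only 644.
644 < 799, so the triangle inequality fails.

No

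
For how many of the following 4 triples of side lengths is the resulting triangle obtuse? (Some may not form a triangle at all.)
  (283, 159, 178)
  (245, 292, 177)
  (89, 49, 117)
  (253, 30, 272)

3

(283,159,178): 159²+178² = 56965 < 80089 = 283² → obtuse
(245,292,177): 177²+245² = 91354 > 85264 = 292² → acute
(89,49,117): 49²+89² = 10322 < 13689 = 117² → obtuse
(253,30,272): 30²+253² = 64909 < 73984 = 272² → obtuse
3 of the 4 are obtuse.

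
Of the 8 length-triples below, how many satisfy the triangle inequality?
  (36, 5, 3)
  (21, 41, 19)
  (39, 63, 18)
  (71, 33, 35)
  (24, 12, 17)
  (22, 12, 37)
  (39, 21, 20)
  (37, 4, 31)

2

(3,5,36): 3+5 ≤ 36 → not valid
(19,21,41): 19+21 ≤ 41 → not valid
(18,39,63): 18+39 ≤ 63 → not valid
(33,35,71): 33+35 ≤ 71 → not valid
(12,17,24): 12+17 > 24 → valid
(12,22,37): 12+22 ≤ 37 → not valid
(20,21,39): 20+21 > 39 → valid
(4,31,37): 4+31 ≤ 37 → not valid
2 of the 8 triples form a triangle.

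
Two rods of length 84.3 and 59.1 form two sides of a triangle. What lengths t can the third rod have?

25.2 < t < 143.4

By the triangle inequality, t must be less than 84.3 + 59.1 = 143.4 and greater than |84.3 − 59.1| = 25.2.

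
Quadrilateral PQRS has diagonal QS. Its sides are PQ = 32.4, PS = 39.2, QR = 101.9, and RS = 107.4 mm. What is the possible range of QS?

From triangle PQS: |32.4 − 39.2| < QS < 32.4 + 39.2, i.e. 6.8 < QS < 71.6.
From triangle RQS: 5.5 < QS < 209.3.
Both must hold, so QS lies in the intersection.

6.8 < QS < 71.6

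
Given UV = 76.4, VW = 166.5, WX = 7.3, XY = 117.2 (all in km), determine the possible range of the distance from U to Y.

The maximum is all hops collinear in one direction: 76.4 + 166.5 + 7.3 + 117.2 = 367.4.
The longest hop is 166.5; the others sum to 200.9. Since 166.5 ≤ 200.9, the path can fold back on itself completely, so the minimum distance is 0.

0 ≤ UY ≤ 367.4 km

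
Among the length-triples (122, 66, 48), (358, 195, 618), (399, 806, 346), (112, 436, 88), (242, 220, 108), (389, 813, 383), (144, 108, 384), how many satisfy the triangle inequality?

(48,66,122): 48+66 ≤ 122 → not valid
(195,358,618): 195+358 ≤ 618 → not valid
(346,399,806): 346+399 ≤ 806 → not valid
(88,112,436): 88+112 ≤ 436 → not valid
(108,220,242): 108+220 > 242 → valid
(383,389,813): 383+389 ≤ 813 → not valid
(108,144,384): 108+144 ≤ 384 → not valid
1 of the 7 triples forms a triangle.

1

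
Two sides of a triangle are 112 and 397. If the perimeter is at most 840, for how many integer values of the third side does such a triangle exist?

Triangle inequality: 285 < x < 509. Perimeter ≤ 840 gives x ≤ 840 − 112 − 397 = 331.
So 285 < x ≤ 331; integers 286 through 331: 46 values.

46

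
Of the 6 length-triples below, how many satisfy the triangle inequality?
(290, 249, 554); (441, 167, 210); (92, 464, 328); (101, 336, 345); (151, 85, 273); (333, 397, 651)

2

(249,290,554): 249+290 ≤ 554 → not valid
(167,210,441): 167+210 ≤ 441 → not valid
(92,328,464): 92+328 ≤ 464 → not valid
(101,336,345): 101+336 > 345 → valid
(85,151,273): 85+151 ≤ 273 → not valid
(333,397,651): 333+397 > 651 → valid
2 of the 6 triples form a triangle.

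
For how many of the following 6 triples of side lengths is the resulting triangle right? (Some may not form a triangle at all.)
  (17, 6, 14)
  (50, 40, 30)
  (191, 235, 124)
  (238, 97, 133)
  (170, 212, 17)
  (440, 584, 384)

2

(17,6,14): 6²+14² = 232 < 289 = 17² → obtuse
(50,40,30): 30²+40² = 2500 = 50² → right
(191,235,124): 124²+191² = 51857 < 55225 = 235² → obtuse
(238,97,133): 97+133 ≤ 238, not a triangle
(170,212,17): 17+170 ≤ 212, not a triangle
(440,584,384): 384²+440² = 341056 = 584² → right
2 of the 6 are right.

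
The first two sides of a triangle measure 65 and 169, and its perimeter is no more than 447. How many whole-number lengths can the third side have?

109

Triangle inequality: 104 < x < 234. Perimeter ≤ 447 gives x ≤ 447 − 65 − 169 = 213.
So 104 < x ≤ 213; integers 105 through 213: 109 values.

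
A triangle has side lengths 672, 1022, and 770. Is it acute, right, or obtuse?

Compare the square of the longest side to the sum of squares of the other two: 672² + 770² = 1044484 = 1022².

right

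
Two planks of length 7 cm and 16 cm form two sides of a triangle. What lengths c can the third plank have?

9 < c < 23 (cm)

By the triangle inequality, c must be less than 7 + 16 = 23 and greater than |7 − 16| = 9.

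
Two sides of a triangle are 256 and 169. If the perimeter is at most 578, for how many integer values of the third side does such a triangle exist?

Triangle inequality: 87 < x < 425. Perimeter ≤ 578 gives x ≤ 578 − 256 − 169 = 153.
So 87 < x ≤ 153; integers 88 through 153: 66 values.

66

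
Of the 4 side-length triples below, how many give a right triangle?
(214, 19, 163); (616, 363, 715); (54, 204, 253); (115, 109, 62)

1

(214,19,163): 19+163 ≤ 214, not a triangle
(616,363,715): 363²+616² = 511225 = 715² → right
(54,204,253): 54²+204² = 44532 < 64009 = 253² → obtuse
(115,109,62): 62²+109² = 15725 > 13225 = 115² → acute
1 of the 4 is right.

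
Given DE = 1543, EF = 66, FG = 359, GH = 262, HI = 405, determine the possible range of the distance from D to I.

451 ≤ DI ≤ 2635

The maximum is all hops collinear in one direction: 1543 + 66 + 359 + 262 + 405 = 2635.
The longest hop is 1543; the others sum to 1092. Folding the others back against it leaves at least 1543 − 1092 = 451.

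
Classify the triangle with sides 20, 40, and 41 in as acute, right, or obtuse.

acute

Compare the square of the longest side to the sum of squares of the other two: 20² + 40² = 2000 > 1681 = 41².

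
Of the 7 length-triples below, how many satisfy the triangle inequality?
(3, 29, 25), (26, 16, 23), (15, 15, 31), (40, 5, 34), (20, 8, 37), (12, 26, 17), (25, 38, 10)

(3,25,29): 3+25 ≤ 29 → not valid
(16,23,26): 16+23 > 26 → valid
(15,15,31): 15+15 ≤ 31 → not valid
(5,34,40): 5+34 ≤ 40 → not valid
(8,20,37): 8+20 ≤ 37 → not valid
(12,17,26): 12+17 > 26 → valid
(10,25,38): 10+25 ≤ 38 → not valid
2 of the 7 triples form a triangle.

2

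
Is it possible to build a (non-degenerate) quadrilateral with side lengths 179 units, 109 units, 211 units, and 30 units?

A quadrilateral exists iff every side is shorter than the sum of the others — equivalently, the longest side is less than the sum of the rest.
Longest side 211 < 318 (sum of the remaining 3), so yes.

Yes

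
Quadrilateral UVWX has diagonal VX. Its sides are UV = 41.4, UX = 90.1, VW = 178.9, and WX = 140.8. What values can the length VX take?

48.7 < VX < 131.5

From triangle UVX: |41.4 − 90.1| < VX < 41.4 + 90.1, i.e. 48.7 < VX < 131.5.
From triangle WVX: 38.1 < VX < 319.7.
Both must hold, so VX lies in the intersection.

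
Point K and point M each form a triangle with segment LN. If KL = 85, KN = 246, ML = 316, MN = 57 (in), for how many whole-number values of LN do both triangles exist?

71

From triangle KLN: 161 < LN < 331.
From triangle MLN: 259 < LN < 373.
Intersection: 259 < LN < 331, so integers 260 through 330: 71 values.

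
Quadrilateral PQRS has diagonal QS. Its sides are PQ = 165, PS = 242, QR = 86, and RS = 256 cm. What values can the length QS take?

From triangle PQS: |165 − 242| < QS < 165 + 242, i.e. 77 < QS < 407.
From triangle RQS: 170 < QS < 342.
Both must hold, so QS lies in the intersection.

170 < QS < 342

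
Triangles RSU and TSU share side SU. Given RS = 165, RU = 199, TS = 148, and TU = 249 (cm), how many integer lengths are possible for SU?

262

From triangle RSU: 34 < SU < 364.
From triangle TSU: 101 < SU < 397.
Intersection: 101 < SU < 364, so integers 102 through 363: 262 values.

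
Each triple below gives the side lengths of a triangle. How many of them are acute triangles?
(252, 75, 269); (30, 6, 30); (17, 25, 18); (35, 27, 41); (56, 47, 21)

2

(252,75,269): 75²+252² = 69129 < 72361 = 269² → obtuse
(30,6,30): 6²+30² = 936 > 900 = 30² → acute
(17,25,18): 17²+18² = 613 < 625 = 25² → obtuse
(35,27,41): 27²+35² = 1954 > 1681 = 41² → acute
(56,47,21): 21²+47² = 2650 < 3136 = 56² → obtuse
2 of the 5 are acute.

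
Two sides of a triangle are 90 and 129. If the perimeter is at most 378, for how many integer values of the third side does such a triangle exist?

120

Triangle inequality: 39 < x < 219. Perimeter ≤ 378 gives x ≤ 378 − 90 − 129 = 159.
So 39 < x ≤ 159; integers 40 through 159: 120 values.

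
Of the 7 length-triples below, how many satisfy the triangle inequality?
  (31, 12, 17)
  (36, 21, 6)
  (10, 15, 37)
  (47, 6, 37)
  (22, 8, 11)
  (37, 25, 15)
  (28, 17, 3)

1

(12,17,31): 12+17 ≤ 31 → not valid
(6,21,36): 6+21 ≤ 36 → not valid
(10,15,37): 10+15 ≤ 37 → not valid
(6,37,47): 6+37 ≤ 47 → not valid
(8,11,22): 8+11 ≤ 22 → not valid
(15,25,37): 15+25 > 37 → valid
(3,17,28): 3+17 ≤ 28 → not valid
1 of the 7 triples forms a triangle.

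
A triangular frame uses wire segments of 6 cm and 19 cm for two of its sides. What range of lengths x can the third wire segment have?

13 < x < 25

By the triangle inequality, x must be less than 6 + 19 = 25 and greater than |6 − 19| = 13.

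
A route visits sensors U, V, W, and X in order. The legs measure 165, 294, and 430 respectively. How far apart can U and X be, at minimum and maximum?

The maximum is all hops collinear in one direction: 165 + 294 + 430 = 889.
The longest hop is 430; the others sum to 459. Since 430 ≤ 459, the path can fold back on itself completely, so the minimum distance is 0.

0 ≤ UX ≤ 889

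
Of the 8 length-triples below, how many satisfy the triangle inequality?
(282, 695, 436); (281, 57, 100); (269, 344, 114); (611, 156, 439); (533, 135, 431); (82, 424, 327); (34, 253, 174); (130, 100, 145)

4

(282,436,695): 282+436 > 695 → valid
(57,100,281): 57+100 ≤ 281 → not valid
(114,269,344): 114+269 > 344 → valid
(156,439,611): 156+439 ≤ 611 → not valid
(135,431,533): 135+431 > 533 → valid
(82,327,424): 82+327 ≤ 424 → not valid
(34,174,253): 34+174 ≤ 253 → not valid
(100,130,145): 100+130 > 145 → valid
4 of the 8 triples form a triangle.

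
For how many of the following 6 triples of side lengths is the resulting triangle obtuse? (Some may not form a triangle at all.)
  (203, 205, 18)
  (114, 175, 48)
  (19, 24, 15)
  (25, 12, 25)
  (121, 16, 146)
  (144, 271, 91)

1

(203,205,18): 18²+203² = 41533 < 42025 = 205² → obtuse
(114,175,48): 48+114 ≤ 175, not a triangle
(19,24,15): 15²+19² = 586 > 576 = 24² → acute
(25,12,25): 12²+25² = 769 > 625 = 25² → acute
(121,16,146): 16+121 ≤ 146, not a triangle
(144,271,91): 91+144 ≤ 271, not a triangle
1 of the 6 is obtuse.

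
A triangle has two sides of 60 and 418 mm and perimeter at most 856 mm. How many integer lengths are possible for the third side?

Triangle inequality: 358 < x < 478. Perimeter ≤ 856 gives x ≤ 856 − 60 − 418 = 378.
So 358 < x ≤ 378; integers 359 through 378: 20 values.

20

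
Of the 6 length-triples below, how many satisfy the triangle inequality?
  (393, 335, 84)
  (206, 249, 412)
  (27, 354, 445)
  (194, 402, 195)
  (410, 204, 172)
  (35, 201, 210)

(84,335,393): 84+335 > 393 → valid
(206,249,412): 206+249 > 412 → valid
(27,354,445): 27+354 ≤ 445 → not valid
(194,195,402): 194+195 ≤ 402 → not valid
(172,204,410): 172+204 ≤ 410 → not valid
(35,201,210): 35+201 > 210 → valid
3 of the 6 triples form a triangle.

3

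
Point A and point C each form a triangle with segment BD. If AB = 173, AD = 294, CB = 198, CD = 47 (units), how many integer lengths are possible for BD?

93

From triangle ABD: 121 < BD < 467.
From triangle CBD: 151 < BD < 245.
Intersection: 151 < BD < 245, so integers 152 through 244: 93 values.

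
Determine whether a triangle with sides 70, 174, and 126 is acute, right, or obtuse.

Compare the square of the longest side to the sum of squares of the other two: 70² + 126² = 20776 < 30276 = 174².

obtuse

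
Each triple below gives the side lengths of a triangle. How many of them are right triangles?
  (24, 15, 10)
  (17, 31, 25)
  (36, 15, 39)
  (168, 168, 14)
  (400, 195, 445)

(24,15,10): 10²+15² = 325 < 576 = 24² → obtuse
(17,31,25): 17²+25² = 914 < 961 = 31² → obtuse
(36,15,39): 15²+36² = 1521 = 39² → right
(168,168,14): 14²+168² = 28420 > 28224 = 168² → acute
(400,195,445): 195²+400² = 198025 = 445² → right
2 of the 5 are right.

2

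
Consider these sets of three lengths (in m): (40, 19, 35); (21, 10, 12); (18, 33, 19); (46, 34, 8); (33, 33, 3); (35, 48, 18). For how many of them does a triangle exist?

(19,35,40): 19+35 > 40 → valid
(10,12,21): 10+12 > 21 → valid
(18,19,33): 18+19 > 33 → valid
(8,34,46): 8+34 ≤ 46 → not valid
(3,33,33): 3+33 > 33 → valid
(18,35,48): 18+35 > 48 → valid
5 of the 6 triples form a triangle.

5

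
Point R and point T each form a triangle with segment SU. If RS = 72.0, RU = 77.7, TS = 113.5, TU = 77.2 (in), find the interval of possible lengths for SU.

From triangle RSU: |72.0 − 77.7| < SU < 72.0 + 77.7, i.e. 5.7 < SU < 149.7.
From triangle TSU: 36.3 < SU < 190.7.
Both must hold, so SU lies in the intersection.

36.3 < SU < 149.7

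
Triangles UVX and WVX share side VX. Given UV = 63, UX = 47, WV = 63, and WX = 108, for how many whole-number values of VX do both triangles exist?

From triangle UVX: 16 < VX < 110.
From triangle WVX: 45 < VX < 171.
Intersection: 45 < VX < 110, so integers 46 through 109: 64 values.

64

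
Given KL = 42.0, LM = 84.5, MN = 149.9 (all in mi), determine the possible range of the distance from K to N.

23.4 ≤ KN ≤ 276.4 mi

The maximum is all hops collinear in one direction: 42.0 + 84.5 + 149.9 = 276.4.
The longest hop is 149.9; the others sum to 126.5. Folding the others back against it leaves at least 149.9 − 126.5 = 23.4.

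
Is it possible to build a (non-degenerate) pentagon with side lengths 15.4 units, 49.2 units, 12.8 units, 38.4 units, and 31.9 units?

Yes

A pentagon exists iff every side is shorter than the sum of the others — equivalently, the longest side is less than the sum of the rest.
Longest side 49.2 < 98.5 (sum of the remaining 4), so yes.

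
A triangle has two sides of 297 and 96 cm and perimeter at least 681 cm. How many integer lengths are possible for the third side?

Triangle inequality: 201 < x < 393. Perimeter ≥ 681 gives x ≥ 681 − 297 − 96 = 288.
So 288 ≤ x < 393; integers 288 through 392: 105 values.

105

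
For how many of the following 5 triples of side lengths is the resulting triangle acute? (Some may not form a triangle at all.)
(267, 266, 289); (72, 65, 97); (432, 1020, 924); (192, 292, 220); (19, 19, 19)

2

(267,266,289): 266²+267² = 142045 > 83521 = 289² → acute
(72,65,97): 65²+72² = 9409 = 97² → right
(432,1020,924): 432²+924² = 1040400 = 1020² → right
(192,292,220): 192²+220² = 85264 = 292² → right
(19,19,19): 19²+19² = 722 > 361 = 19² → acute
2 of the 5 are acute.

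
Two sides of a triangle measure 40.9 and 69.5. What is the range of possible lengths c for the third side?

By the triangle inequality, c must be less than 40.9 + 69.5 = 110.4 and greater than |40.9 − 69.5| = 28.6.

28.6 < c < 110.4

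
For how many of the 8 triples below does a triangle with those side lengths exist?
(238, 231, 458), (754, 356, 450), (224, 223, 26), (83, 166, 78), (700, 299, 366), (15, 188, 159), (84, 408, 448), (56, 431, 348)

4

(231,238,458): 231+238 > 458 → valid
(356,450,754): 356+450 > 754 → valid
(26,223,224): 26+223 > 224 → valid
(78,83,166): 78+83 ≤ 166 → not valid
(299,366,700): 299+366 ≤ 700 → not valid
(15,159,188): 15+159 ≤ 188 → not valid
(84,408,448): 84+408 > 448 → valid
(56,348,431): 56+348 ≤ 431 → not valid
4 of the 8 triples form a triangle.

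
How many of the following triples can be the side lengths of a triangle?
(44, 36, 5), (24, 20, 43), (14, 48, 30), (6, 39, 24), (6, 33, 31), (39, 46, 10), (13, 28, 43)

(5,36,44): 5+36 ≤ 44 → not valid
(20,24,43): 20+24 > 43 → valid
(14,30,48): 14+30 ≤ 48 → not valid
(6,24,39): 6+24 ≤ 39 → not valid
(6,31,33): 6+31 > 33 → valid
(10,39,46): 10+39 > 46 → valid
(13,28,43): 13+28 ≤ 43 → not valid
3 of the 7 triples form a triangle.

3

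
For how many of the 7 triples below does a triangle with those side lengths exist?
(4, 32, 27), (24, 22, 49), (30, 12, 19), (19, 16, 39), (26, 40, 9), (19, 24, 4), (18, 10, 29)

1

(4,27,32): 4+27 ≤ 32 → not valid
(22,24,49): 22+24 ≤ 49 → not valid
(12,19,30): 12+19 > 30 → valid
(16,19,39): 16+19 ≤ 39 → not valid
(9,26,40): 9+26 ≤ 40 → not valid
(4,19,24): 4+19 ≤ 24 → not valid
(10,18,29): 10+18 ≤ 29 → not valid
1 of the 7 triples forms a triangle.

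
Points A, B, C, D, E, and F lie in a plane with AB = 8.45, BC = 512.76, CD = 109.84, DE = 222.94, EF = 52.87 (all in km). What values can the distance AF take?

118.66 ≤ AF ≤ 906.86 km

The maximum is all hops collinear in one direction: 8.45 + 512.76 + 109.84 + 222.94 + 52.87 = 906.86.
The longest hop is 512.76; the others sum to 394.10. Folding the others back against it leaves at least 512.76 − 394.10 = 118.66.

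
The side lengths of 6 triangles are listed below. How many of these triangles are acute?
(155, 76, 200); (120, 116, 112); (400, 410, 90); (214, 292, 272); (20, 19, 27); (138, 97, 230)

3

(155,76,200): 76²+155² = 29801 < 40000 = 200² → obtuse
(120,116,112): 112²+116² = 26000 > 14400 = 120² → acute
(400,410,90): 90²+400² = 168100 = 410² → right
(214,292,272): 214²+272² = 119780 > 85264 = 292² → acute
(20,19,27): 19²+20² = 761 > 729 = 27² → acute
(138,97,230): 97²+138² = 28453 < 52900 = 230² → obtuse
3 of the 6 are acute.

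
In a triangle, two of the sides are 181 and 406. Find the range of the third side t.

225 < t < 587

By the triangle inequality, t must be less than 181 + 406 = 587 and greater than |181 − 406| = 225.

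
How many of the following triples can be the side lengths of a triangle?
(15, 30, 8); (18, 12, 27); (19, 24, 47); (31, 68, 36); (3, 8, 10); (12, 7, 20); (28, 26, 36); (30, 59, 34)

4

(8,15,30): 8+15 ≤ 30 → not valid
(12,18,27): 12+18 > 27 → valid
(19,24,47): 19+24 ≤ 47 → not valid
(31,36,68): 31+36 ≤ 68 → not valid
(3,8,10): 3+8 > 10 → valid
(7,12,20): 7+12 ≤ 20 → not valid
(26,28,36): 26+28 > 36 → valid
(30,34,59): 30+34 > 59 → valid
4 of the 8 triples form a triangle.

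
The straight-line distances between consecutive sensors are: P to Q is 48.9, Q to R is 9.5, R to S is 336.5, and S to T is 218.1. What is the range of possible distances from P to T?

60.0 ≤ PT ≤ 613.0

The maximum is all hops collinear in one direction: 48.9 + 9.5 + 336.5 + 218.1 = 613.0.
The longest hop is 336.5; the others sum to 276.5. Folding the others back against it leaves at least 336.5 − 276.5 = 60.0.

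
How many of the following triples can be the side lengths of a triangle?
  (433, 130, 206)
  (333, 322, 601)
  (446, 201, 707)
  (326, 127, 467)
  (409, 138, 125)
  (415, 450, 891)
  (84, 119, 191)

(130,206,433): 130+206 ≤ 433 → not valid
(322,333,601): 322+333 > 601 → valid
(201,446,707): 201+446 ≤ 707 → not valid
(127,326,467): 127+326 ≤ 467 → not valid
(125,138,409): 125+138 ≤ 409 → not valid
(415,450,891): 415+450 ≤ 891 → not valid
(84,119,191): 84+119 > 191 → valid
2 of the 7 triples form a triangle.

2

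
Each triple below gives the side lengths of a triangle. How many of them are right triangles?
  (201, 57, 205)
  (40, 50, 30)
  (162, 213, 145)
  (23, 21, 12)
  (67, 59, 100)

1

(201,57,205): 57²+201² = 43650 > 42025 = 205² → acute
(40,50,30): 30²+40² = 2500 = 50² → right
(162,213,145): 145²+162² = 47269 > 45369 = 213² → acute
(23,21,12): 12²+21² = 585 > 529 = 23² → acute
(67,59,100): 59²+67² = 7970 < 10000 = 100² → obtuse
1 of the 5 is right.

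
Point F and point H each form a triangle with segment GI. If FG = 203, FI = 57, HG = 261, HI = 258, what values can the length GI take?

From triangle FGI: |203 − 57| < GI < 203 + 57, i.e. 146 < GI < 260.
From triangle HGI: 3 < GI < 519.
Both must hold, so GI lies in the intersection.

146 < GI < 260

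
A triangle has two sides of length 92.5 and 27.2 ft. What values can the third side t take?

65.3 < t < 119.7

By the triangle inequality, t must be less than 92.5 + 27.2 = 119.7 and greater than |92.5 − 27.2| = 65.3.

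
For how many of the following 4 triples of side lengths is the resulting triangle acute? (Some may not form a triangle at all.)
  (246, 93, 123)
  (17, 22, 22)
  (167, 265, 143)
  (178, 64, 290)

(246,93,123): 93+123 ≤ 246, not a triangle
(17,22,22): 17²+22² = 773 > 484 = 22² → acute
(167,265,143): 143²+167² = 48338 < 70225 = 265² → obtuse
(178,64,290): 64+178 ≤ 290, not a triangle
1 of the 4 is acute.

1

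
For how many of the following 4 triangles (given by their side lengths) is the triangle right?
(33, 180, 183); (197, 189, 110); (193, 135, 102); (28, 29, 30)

1

(33,180,183): 33²+180² = 33489 = 183² → right
(197,189,110): 110²+189² = 47821 > 38809 = 197² → acute
(193,135,102): 102²+135² = 28629 < 37249 = 193² → obtuse
(28,29,30): 28²+29² = 1625 > 900 = 30² → acute
1 of the 4 is right.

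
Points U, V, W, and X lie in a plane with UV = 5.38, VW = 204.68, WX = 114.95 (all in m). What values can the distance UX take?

The maximum is all hops collinear in one direction: 5.38 + 204.68 + 114.95 = 325.01.
The longest hop is 204.68; the others sum to 120.33. Folding the others back against it leaves at least 204.68 − 120.33 = 84.35.

84.35 ≤ UX ≤ 325.01 m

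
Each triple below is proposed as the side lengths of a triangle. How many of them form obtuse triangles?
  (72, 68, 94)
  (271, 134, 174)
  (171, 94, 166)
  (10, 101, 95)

2

(72,68,94): 68²+72² = 9808 > 8836 = 94² → acute
(271,134,174): 134²+174² = 48232 < 73441 = 271² → obtuse
(171,94,166): 94²+166² = 36392 > 29241 = 171² → acute
(10,101,95): 10²+95² = 9125 < 10201 = 101² → obtuse
2 of the 4 are obtuse.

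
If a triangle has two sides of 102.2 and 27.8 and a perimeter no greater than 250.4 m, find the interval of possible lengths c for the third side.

74.4 < c ≤ 120.4

Triangle inequality alone gives 74.4 < c < 130.0.
The perimeter condition gives c ≤ 250.4 − 102.2 − 27.8 = 120.4.
Intersecting the two: 74.4 < c ≤ 120.4.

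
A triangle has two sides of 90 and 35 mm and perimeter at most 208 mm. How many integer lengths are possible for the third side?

Triangle inequality: 55 < x < 125. Perimeter ≤ 208 gives x ≤ 208 − 90 − 35 = 83.
So 55 < x ≤ 83; integers 56 through 83: 28 values.

28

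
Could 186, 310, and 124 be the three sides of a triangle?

No

The two shorter sides sum to 310, exactly equal to the longest side 310.
That gives only a degenerate (flat) triangle — the inequality must be strict.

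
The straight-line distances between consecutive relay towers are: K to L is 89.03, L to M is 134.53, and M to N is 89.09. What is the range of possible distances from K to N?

0 ≤ KN ≤ 312.65

The maximum is all hops collinear in one direction: 89.03 + 134.53 + 89.09 = 312.65.
The longest hop is 134.53; the others sum to 178.12. Since 134.53 ≤ 178.12, the path can fold back on itself completely, so the minimum distance is 0.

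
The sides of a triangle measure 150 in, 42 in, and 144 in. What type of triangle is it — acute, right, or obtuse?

Compare the square of the longest side to the sum of squares of the other two: 42² + 144² = 22500 = 150².

right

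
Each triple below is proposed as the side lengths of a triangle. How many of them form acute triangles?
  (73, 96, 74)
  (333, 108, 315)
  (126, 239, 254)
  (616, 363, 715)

2

(73,96,74): 73²+74² = 10805 > 9216 = 96² → acute
(333,108,315): 108²+315² = 110889 = 333² → right
(126,239,254): 126²+239² = 72997 > 64516 = 254² → acute
(616,363,715): 363²+616² = 511225 = 715² → right
2 of the 4 are acute.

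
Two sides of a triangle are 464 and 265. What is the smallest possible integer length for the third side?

200

The third side must be strictly greater than |464 − 265| = 199.
The smallest integer above 199 is 200.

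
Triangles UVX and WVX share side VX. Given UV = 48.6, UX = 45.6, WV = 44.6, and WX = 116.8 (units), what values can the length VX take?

72.2 < VX < 94.2

From triangle UVX: |48.6 − 45.6| < VX < 48.6 + 45.6, i.e. 3.0 < VX < 94.2.
From triangle WVX: 72.2 < VX < 161.4.
Both must hold, so VX lies in the intersection.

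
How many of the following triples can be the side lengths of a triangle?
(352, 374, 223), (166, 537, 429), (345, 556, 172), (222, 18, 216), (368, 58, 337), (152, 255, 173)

(223,352,374): 223+352 > 374 → valid
(166,429,537): 166+429 > 537 → valid
(172,345,556): 172+345 ≤ 556 → not valid
(18,216,222): 18+216 > 222 → valid
(58,337,368): 58+337 > 368 → valid
(152,173,255): 152+173 > 255 → valid
5 of the 6 triples form a triangle.

5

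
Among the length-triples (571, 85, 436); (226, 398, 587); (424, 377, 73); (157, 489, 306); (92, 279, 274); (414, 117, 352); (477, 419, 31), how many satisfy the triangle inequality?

4

(85,436,571): 85+436 ≤ 571 → not valid
(226,398,587): 226+398 > 587 → valid
(73,377,424): 73+377 > 424 → valid
(157,306,489): 157+306 ≤ 489 → not valid
(92,274,279): 92+274 > 279 → valid
(117,352,414): 117+352 > 414 → valid
(31,419,477): 31+419 ≤ 477 → not valid
4 of the 7 triples form a triangle.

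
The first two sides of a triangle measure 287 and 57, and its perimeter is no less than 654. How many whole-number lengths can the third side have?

Triangle inequality: 230 < x < 344. Perimeter ≥ 654 gives x ≥ 654 − 287 − 57 = 310.
So 310 ≤ x < 344; integers 310 through 343: 34 values.

34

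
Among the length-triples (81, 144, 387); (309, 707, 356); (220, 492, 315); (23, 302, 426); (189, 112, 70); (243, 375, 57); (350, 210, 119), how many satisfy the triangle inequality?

(81,144,387): 81+144 ≤ 387 → not valid
(309,356,707): 309+356 ≤ 707 → not valid
(220,315,492): 220+315 > 492 → valid
(23,302,426): 23+302 ≤ 426 → not valid
(70,112,189): 70+112 ≤ 189 → not valid
(57,243,375): 57+243 ≤ 375 → not valid
(119,210,350): 119+210 ≤ 350 → not valid
1 of the 7 triples forms a triangle.

1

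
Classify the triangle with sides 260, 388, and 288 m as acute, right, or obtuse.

right

Compare the square of the longest side to the sum of squares of the other two: 260² + 288² = 150544 = 388².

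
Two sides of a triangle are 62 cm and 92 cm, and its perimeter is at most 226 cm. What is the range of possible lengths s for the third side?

30 < s ≤ 72

Triangle inequality alone gives 30 < s < 154.
The perimeter condition gives s ≤ 226 − 62 − 92 = 72.
Intersecting the two: 30 < s ≤ 72.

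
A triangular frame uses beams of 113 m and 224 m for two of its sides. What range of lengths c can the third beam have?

111 < c < 337

By the triangle inequality, c must be less than 113 + 224 = 337 and greater than |113 − 224| = 111.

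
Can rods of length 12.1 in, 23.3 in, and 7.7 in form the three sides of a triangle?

No

The longest side is 23.3, but the other two sum to only 19.8.
19.8 < 23.3, so the triangle inequality fails.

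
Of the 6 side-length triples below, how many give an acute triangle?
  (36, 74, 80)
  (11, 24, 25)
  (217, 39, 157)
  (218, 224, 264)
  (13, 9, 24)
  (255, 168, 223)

4

(36,74,80): 36²+74² = 6772 > 6400 = 80² → acute
(11,24,25): 11²+24² = 697 > 625 = 25² → acute
(217,39,157): 39+157 ≤ 217, not a triangle
(218,224,264): 218²+224² = 97700 > 69696 = 264² → acute
(13,9,24): 9+13 ≤ 24, not a triangle
(255,168,223): 168²+223² = 77953 > 65025 = 255² → acute
4 of the 6 are acute.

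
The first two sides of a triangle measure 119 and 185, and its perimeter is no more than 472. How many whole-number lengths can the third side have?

Triangle inequality: 66 < x < 304. Perimeter ≤ 472 gives x ≤ 472 − 119 − 185 = 168.
So 66 < x ≤ 168; integers 67 through 168: 102 values.

102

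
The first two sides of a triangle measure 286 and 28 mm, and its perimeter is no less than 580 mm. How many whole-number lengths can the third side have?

48

Triangle inequality: 258 < x < 314. Perimeter ≥ 580 gives x ≥ 580 − 286 − 28 = 266.
So 266 ≤ x < 314; integers 266 through 313: 48 values.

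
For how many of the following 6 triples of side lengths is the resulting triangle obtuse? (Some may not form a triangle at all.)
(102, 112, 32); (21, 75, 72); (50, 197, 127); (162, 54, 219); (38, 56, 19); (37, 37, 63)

3

(102,112,32): 32²+102² = 11428 < 12544 = 112² → obtuse
(21,75,72): 21²+72² = 5625 = 75² → right
(50,197,127): 50+127 ≤ 197, not a triangle
(162,54,219): 54+162 ≤ 219, not a triangle
(38,56,19): 19²+38² = 1805 < 3136 = 56² → obtuse
(37,37,63): 37²+37² = 2738 < 3969 = 63² → obtuse
3 of the 6 are obtuse.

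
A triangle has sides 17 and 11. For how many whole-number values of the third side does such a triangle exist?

21

The third side lies in the open interval (6, 28).
Integers from 7 to 27 inclusive: 27 − 7 + 1 = 21.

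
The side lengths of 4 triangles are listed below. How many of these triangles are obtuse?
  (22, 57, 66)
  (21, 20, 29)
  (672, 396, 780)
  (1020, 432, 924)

1

(22,57,66): 22²+57² = 3733 < 4356 = 66² → obtuse
(21,20,29): 20²+21² = 841 = 29² → right
(672,396,780): 396²+672² = 608400 = 780² → right
(1020,432,924): 432²+924² = 1040400 = 1020² → right
1 of the 4 is obtuse.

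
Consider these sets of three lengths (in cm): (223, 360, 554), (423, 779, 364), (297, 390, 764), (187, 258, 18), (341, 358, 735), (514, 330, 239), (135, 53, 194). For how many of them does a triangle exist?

3

(223,360,554): 223+360 > 554 → valid
(364,423,779): 364+423 > 779 → valid
(297,390,764): 297+390 ≤ 764 → not valid
(18,187,258): 18+187 ≤ 258 → not valid
(341,358,735): 341+358 ≤ 735 → not valid
(239,330,514): 239+330 > 514 → valid
(53,135,194): 53+135 ≤ 194 → not valid
3 of the 7 triples form a triangle.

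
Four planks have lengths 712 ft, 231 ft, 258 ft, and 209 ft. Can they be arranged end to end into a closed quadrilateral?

For a quadrilateral, each side must be shorter than the sum of the others.
Here the longest side is 712, but the remaining 3 sides sum to only 698.

No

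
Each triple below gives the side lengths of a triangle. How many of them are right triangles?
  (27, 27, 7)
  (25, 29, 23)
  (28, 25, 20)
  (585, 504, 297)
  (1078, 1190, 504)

(27,27,7): 7²+27² = 778 > 729 = 27² → acute
(25,29,23): 23²+25² = 1154 > 841 = 29² → acute
(28,25,20): 20²+25² = 1025 > 784 = 28² → acute
(585,504,297): 297²+504² = 342225 = 585² → right
(1078,1190,504): 504²+1078² = 1416100 = 1190² → right
2 of the 5 are right.

2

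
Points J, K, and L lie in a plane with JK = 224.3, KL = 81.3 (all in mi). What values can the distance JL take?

By the triangle inequality, |224.3 − 81.3| ≤ JL ≤ 224.3 + 81.3.

143.0 ≤ JL ≤ 305.6 mi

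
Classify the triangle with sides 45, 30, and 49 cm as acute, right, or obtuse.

acute

Compare the square of the longest side to the sum of squares of the other two: 30² + 45² = 2925 > 2401 = 49².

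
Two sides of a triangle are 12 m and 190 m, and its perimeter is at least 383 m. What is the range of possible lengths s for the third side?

Triangle inequality alone gives 178 < s < 202.
The perimeter condition gives s ≥ 383 − 12 − 190 = 181.
Intersecting the two: 181 ≤ s < 202.

181 ≤ s < 202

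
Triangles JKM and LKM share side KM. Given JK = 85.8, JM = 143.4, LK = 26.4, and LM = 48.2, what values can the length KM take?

57.6 < KM < 74.6

From triangle JKM: |85.8 − 143.4| < KM < 85.8 + 143.4, i.e. 57.6 < KM < 229.2.
From triangle LKM: 21.8 < KM < 74.6.
Both must hold, so KM lies in the intersection.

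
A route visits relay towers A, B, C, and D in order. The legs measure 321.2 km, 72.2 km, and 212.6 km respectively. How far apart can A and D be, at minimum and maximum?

The maximum is all hops collinear in one direction: 321.2 + 72.2 + 212.6 = 606.0.
The longest hop is 321.2; the others sum to 284.8. Folding the others back against it leaves at least 321.2 − 284.8 = 36.4.

36.4 ≤ AD ≤ 606.0 km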